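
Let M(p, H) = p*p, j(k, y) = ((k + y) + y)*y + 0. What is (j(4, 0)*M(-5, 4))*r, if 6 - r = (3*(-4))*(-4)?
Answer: 0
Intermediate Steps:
j(k, y) = y*(k + 2*y) (j(k, y) = (k + 2*y)*y + 0 = y*(k + 2*y) + 0 = y*(k + 2*y))
r = -42 (r = 6 - 3*(-4)*(-4) = 6 - (-12)*(-4) = 6 - 1*48 = 6 - 48 = -42)
M(p, H) = p²
(j(4, 0)*M(-5, 4))*r = ((0*(4 + 2*0))*(-5)²)*(-42) = ((0*(4 + 0))*25)*(-42) = ((0*4)*25)*(-42) = (0*25)*(-42) = 0*(-42) = 0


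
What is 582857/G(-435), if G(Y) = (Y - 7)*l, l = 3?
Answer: -582857/1326 ≈ -439.56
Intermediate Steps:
G(Y) = -21 + 3*Y (G(Y) = (Y - 7)*3 = (-7 + Y)*3 = -21 + 3*Y)
582857/G(-435) = 582857/(-21 + 3*(-435)) = 582857/(-21 - 1305) = 582857/(-1326) = 582857*(-1/1326) = -582857/1326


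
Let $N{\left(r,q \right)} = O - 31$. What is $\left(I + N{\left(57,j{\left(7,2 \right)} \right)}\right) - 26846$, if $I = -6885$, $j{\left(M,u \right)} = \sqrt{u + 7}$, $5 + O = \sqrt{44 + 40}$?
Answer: $-33767 + 2 \sqrt{21} \approx -33758.0$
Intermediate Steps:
$O = -5 + 2 \sqrt{21}$ ($O = -5 + \sqrt{44 + 40} = -5 + \sqrt{84} = -5 + 2 \sqrt{21} \approx 4.1652$)
$j{\left(M,u \right)} = \sqrt{7 + u}$
$N{\left(r,q \right)} = -36 + 2 \sqrt{21}$ ($N{\left(r,q \right)} = \left(-5 + 2 \sqrt{21}\right) - 31 = -36 + 2 \sqrt{21}$)
$\left(I + N{\left(57,j{\left(7,2 \right)} \right)}\right) - 26846 = \left(-6885 - \left(36 - 2 \sqrt{21}\right)\right) - 26846 = \left(-6921 + 2 \sqrt{21}\right) - 26846 = -33767 + 2 \sqrt{21}$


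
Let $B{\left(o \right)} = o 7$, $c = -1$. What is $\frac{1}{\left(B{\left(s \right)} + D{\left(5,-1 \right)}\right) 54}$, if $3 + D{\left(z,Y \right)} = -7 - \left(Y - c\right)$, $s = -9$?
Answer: $- \frac{1}{3942} \approx -0.00025368$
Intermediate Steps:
$B{\left(o \right)} = 7 o$
$D{\left(z,Y \right)} = -11 - Y$ ($D{\left(z,Y \right)} = -3 - \left(7 + 1 + Y\right) = -3 - \left(8 + Y\right) = -11 - Y$)
$\frac{1}{\left(B{\left(s \right)} + D{\left(5,-1 \right)}\right) 54} = \frac{1}{\left(7 \left(-9\right) - 10\right) 54} = \frac{1}{\left(-63 + \left(-11 + 1\right)\right) 54} = \frac{1}{\left(-63 - 10\right) 54} = \frac{1}{\left(-73\right) 54} = \frac{1}{-3942} = - \frac{1}{3942}$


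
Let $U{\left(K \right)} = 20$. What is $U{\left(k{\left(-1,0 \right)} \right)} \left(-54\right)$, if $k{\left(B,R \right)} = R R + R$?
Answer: $-1080$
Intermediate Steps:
$k{\left(B,R \right)} = R + R^{2}$ ($k{\left(B,R \right)} = R^{2} + R = R + R^{2}$)
$U{\left(k{\left(-1,0 \right)} \right)} \left(-54\right) = 20 \left(-54\right) = -1080$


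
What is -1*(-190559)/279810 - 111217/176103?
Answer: 270931423/5475042270 ≈ 0.049485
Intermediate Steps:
-1*(-190559)/279810 - 111217/176103 = 190559*(1/279810) - 111217*1/176103 = 190559/279810 - 111217/176103 = 270931423/5475042270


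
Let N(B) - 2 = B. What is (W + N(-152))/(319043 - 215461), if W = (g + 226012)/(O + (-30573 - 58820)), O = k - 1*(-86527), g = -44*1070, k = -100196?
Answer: -1303186/889614007 ≈ -0.0014649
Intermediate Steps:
N(B) = 2 + B
g = -47080
O = -13669 (O = -100196 - 1*(-86527) = -100196 + 86527 = -13669)
W = -29822/17177 (W = (-47080 + 226012)/(-13669 + (-30573 - 58820)) = 178932/(-13669 - 89393) = 178932/(-103062) = 178932*(-1/103062) = -29822/17177 ≈ -1.7362)
(W + N(-152))/(319043 - 215461) = (-29822/17177 + (2 - 152))/(319043 - 215461) = (-29822/17177 - 150)/103582 = -2606372/17177*1/103582 = -1303186/889614007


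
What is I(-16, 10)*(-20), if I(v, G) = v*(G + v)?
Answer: -1920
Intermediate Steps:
I(-16, 10)*(-20) = -16*(10 - 16)*(-20) = -16*(-6)*(-20) = 96*(-20) = -1920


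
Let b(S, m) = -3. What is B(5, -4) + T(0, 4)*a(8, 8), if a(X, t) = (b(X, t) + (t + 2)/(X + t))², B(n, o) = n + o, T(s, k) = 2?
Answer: 393/32 ≈ 12.281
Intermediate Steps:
a(X, t) = (-3 + (2 + t)/(X + t))² (a(X, t) = (-3 + (t + 2)/(X + t))² = (-3 + (2 + t)/(X + t))²)
B(5, -4) + T(0, 4)*a(8, 8) = (5 - 4) + 2*((2 - 3*8 - 2*8)²/(8 + 8)²) = 1 + 2*((2 - 24 - 16)²/16²) = 1 + 2*((1/256)*(-38)²) = 1 + 2*((1/256)*1444) = 1 + 2*(361/64) = 1 + 361/32 = 393/32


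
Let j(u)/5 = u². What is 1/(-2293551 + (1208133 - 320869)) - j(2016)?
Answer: -28577551887361/1406287 ≈ -2.0321e+7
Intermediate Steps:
j(u) = 5*u²
1/(-2293551 + (1208133 - 320869)) - j(2016) = 1/(-2293551 + (1208133 - 320869)) - 5*2016² = 1/(-2293551 + 887264) - 5*4064256 = 1/(-1406287) - 1*20321280 = -1/1406287 - 20321280 = -28577551887361/1406287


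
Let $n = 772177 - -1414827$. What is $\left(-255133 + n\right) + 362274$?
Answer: $2294145$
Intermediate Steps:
$n = 2187004$ ($n = 772177 + 1414827 = 2187004$)
$\left(-255133 + n\right) + 362274 = \left(-255133 + 2187004\right) + 362274 = 1931871 + 362274 = 2294145$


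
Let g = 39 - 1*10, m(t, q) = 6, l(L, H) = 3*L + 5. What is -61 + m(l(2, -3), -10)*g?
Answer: 113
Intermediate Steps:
l(L, H) = 5 + 3*L
g = 29 (g = 39 - 10 = 29)
-61 + m(l(2, -3), -10)*g = -61 + 6*29 = -61 + 174 = 113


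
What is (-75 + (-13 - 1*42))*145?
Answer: -18850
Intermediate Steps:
(-75 + (-13 - 1*42))*145 = (-75 + (-13 - 42))*145 = (-75 - 55)*145 = -130*145 = -18850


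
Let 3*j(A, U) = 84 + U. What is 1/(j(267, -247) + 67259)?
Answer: 3/201614 ≈ 1.4880e-5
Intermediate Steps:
j(A, U) = 28 + U/3 (j(A, U) = (84 + U)/3 = 28 + U/3)
1/(j(267, -247) + 67259) = 1/((28 + (1/3)*(-247)) + 67259) = 1/((28 - 247/3) + 67259) = 1/(-163/3 + 67259) = 1/(201614/3) = 3/201614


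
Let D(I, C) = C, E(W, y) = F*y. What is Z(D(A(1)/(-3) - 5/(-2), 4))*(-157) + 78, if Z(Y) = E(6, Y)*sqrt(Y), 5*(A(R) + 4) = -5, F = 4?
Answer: -4946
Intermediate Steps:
A(R) = -5 (A(R) = -4 + (1/5)*(-5) = -4 - 1 = -5)
E(W, y) = 4*y
Z(Y) = 4*Y**(3/2) (Z(Y) = (4*Y)*sqrt(Y) = 4*Y**(3/2))
Z(D(A(1)/(-3) - 5/(-2), 4))*(-157) + 78 = (4*4**(3/2))*(-157) + 78 = (4*8)*(-157) + 78 = 32*(-157) + 78 = -5024 + 78 = -4946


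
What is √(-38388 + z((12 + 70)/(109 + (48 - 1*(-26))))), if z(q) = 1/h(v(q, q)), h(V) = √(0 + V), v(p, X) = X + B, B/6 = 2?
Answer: √(-199206234192 + 2278*√416874)/2278 ≈ 195.93*I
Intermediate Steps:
B = 12 (B = 6*2 = 12)
v(p, X) = 12 + X (v(p, X) = X + 12 = 12 + X)
h(V) = √V
z(q) = (12 + q)^(-½) (z(q) = 1/(√(12 + q)) = (12 + q)^(-½))
√(-38388 + z((12 + 70)/(109 + (48 - 1*(-26))))) = √(-38388 + (12 + (12 + 70)/(109 + (48 - 1*(-26))))^(-½)) = √(-38388 + (12 + 82/(109 + (48 + 26)))^(-½)) = √(-38388 + (12 + 82/(109 + 74))^(-½)) = √(-38388 + (12 + 82/183)^(-½)) = √(-38388 + (2278/183)^(-½)) = √(-38388 + √416874/2278)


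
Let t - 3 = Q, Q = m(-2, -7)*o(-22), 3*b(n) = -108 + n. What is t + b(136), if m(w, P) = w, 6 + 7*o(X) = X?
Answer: 61/3 ≈ 20.333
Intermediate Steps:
o(X) = -6/7 + X/7
b(n) = -36 + n/3 (b(n) = (-108 + n)/3 = -36 + n/3)
Q = 8 (Q = -2*(-6/7 + (⅐)*(-22)) = -2*(-6/7 - 22/7) = -2*(-4) = 8)
t = 11 (t = 3 + 8 = 11)
t + b(136) = 11 + (-36 + (⅓)*136) = 11 + (-36 + 136/3) = 11 + 28/3 = 61/3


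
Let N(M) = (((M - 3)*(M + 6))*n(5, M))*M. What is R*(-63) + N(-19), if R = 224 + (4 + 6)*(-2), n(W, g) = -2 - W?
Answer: 25186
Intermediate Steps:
N(M) = -7*M*(-3 + M)*(6 + M) (N(M) = (((M - 3)*(M + 6))*(-2 - 1*5))*M = (((-3 + M)*(6 + M))*(-2 - 5))*M = (((-3 + M)*(6 + M))*(-7))*M = (-7*(-3 + M)*(6 + M))*M = -7*M*(-3 + M)*(6 + M))
R = 204 (R = 224 + 10*(-2) = 224 - 20 = 204)
R*(-63) + N(-19) = 204*(-63) + 7*(-19)*(18 - 1*(-19)² - 3*(-19)) = -12852 + 7*(-19)*(18 - 1*361 + 57) = -12852 + 7*(-19)*(18 - 361 + 57) = -12852 + 7*(-19)*(-286) = -12852 + 38038 = 25186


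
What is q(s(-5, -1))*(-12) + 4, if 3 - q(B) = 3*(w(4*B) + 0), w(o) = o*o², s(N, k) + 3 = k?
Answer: -147488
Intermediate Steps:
s(N, k) = -3 + k
w(o) = o³
q(B) = 3 - 192*B³ (q(B) = 3 - 3*((4*B)³ + 0) = 3 - 3*(64*B³ + 0) = 3 - 3*64*B³ = 3 - 192*B³)
q(s(-5, -1))*(-12) + 4 = (3 - 192*(-3 - 1)³)*(-12) + 4 = (3 - 192*(-4)³)*(-12) + 4 = (3 - 192*(-64))*(-12) + 4 = (3 + 12288)*(-12) + 4 = 12291*(-12) + 4 = -147492 + 4 = -147488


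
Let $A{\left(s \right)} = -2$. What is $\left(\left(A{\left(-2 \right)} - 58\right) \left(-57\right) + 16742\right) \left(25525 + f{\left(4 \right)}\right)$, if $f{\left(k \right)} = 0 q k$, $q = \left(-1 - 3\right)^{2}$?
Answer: $514635050$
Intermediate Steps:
$q = 16$ ($q = \left(-4\right)^{2} = 16$)
$f{\left(k \right)} = 0$ ($f{\left(k \right)} = 0 \cdot 16 k = 0 k = 0$)
$\left(\left(A{\left(-2 \right)} - 58\right) \left(-57\right) + 16742\right) \left(25525 + f{\left(4 \right)}\right) = \left(\left(-2 - 58\right) \left(-57\right) + 16742\right) \left(25525 + 0\right) = \left(\left(-60\right) \left(-57\right) + 16742\right) 25525 = \left(3420 + 16742\right) 25525 = 20162 \cdot 25525 = 514635050$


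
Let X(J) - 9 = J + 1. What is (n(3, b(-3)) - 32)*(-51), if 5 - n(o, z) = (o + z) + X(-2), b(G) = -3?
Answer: 1785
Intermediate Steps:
X(J) = 10 + J (X(J) = 9 + (J + 1) = 9 + (1 + J) = 10 + J)
n(o, z) = -3 - o - z (n(o, z) = 5 - ((o + z) + (10 - 2)) = 5 - ((o + z) + 8) = 5 - (8 + o + z) = 5 + (-8 - o - z) = -3 - o - z)
(n(3, b(-3)) - 32)*(-51) = ((-3 - 1*3 - 1*(-3)) - 32)*(-51) = ((-3 - 3 + 3) - 32)*(-51) = (-3 - 32)*(-51) = -35*(-51) = 1785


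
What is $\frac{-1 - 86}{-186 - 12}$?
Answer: $\frac{29}{66} \approx 0.43939$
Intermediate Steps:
$\frac{-1 - 86}{-186 - 12} = - \frac{87}{-198} = \left(-87\right) \left(- \frac{1}{198}\right) = \frac{29}{66}$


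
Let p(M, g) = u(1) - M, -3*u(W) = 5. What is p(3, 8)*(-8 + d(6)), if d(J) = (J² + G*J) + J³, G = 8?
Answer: -4088/3 ≈ -1362.7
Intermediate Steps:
u(W) = -5/3 (u(W) = -⅓*5 = -5/3)
p(M, g) = -5/3 - M
d(J) = J² + J³ + 8*J (d(J) = (J² + 8*J) + J³ = J² + J³ + 8*J)
p(3, 8)*(-8 + d(6)) = (-5/3 - 1*3)*(-8 + 6*(8 + 6 + 6²)) = (-5/3 - 3)*(-8 + 6*(8 + 6 + 36)) = -14*(-8 + 6*50)/3 = -14*(-8 + 300)/3 = -14/3*292 = -4088/3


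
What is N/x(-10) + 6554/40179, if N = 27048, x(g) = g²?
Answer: 271854248/1004475 ≈ 270.64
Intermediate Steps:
N/x(-10) + 6554/40179 = 27048/((-10)²) + 6554/40179 = 27048/100 + 6554*(1/40179) = 27048*(1/100) + 6554/40179 = 6762/25 + 6554/40179 = 271854248/1004475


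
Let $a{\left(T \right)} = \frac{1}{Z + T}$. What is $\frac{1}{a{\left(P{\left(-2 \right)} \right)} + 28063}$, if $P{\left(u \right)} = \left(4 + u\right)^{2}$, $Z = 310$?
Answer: $\frac{314}{8811783} \approx 3.5634 \cdot 10^{-5}$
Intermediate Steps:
$a{\left(T \right)} = \frac{1}{310 + T}$
$\frac{1}{a{\left(P{\left(-2 \right)} \right)} + 28063} = \frac{1}{\frac{1}{310 + \left(4 - 2\right)^{2}} + 28063} = \frac{1}{\frac{1}{310 + 2^{2}} + 28063} = \frac{1}{\frac{1}{310 + 4} + 28063} = \frac{1}{\frac{1}{314} + 28063} = \frac{1}{\frac{8811783}{314}} = \frac{314}{8811783}$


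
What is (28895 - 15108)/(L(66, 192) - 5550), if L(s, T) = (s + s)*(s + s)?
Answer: 13787/11874 ≈ 1.1611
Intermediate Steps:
L(s, T) = 4*s² (L(s, T) = (2*s)*(2*s) = 4*s²)
(28895 - 15108)/(L(66, 192) - 5550) = (28895 - 15108)/(4*66² - 5550) = 13787/(4*4356 - 5550) = 13787/(17424 - 5550) = 13787/11874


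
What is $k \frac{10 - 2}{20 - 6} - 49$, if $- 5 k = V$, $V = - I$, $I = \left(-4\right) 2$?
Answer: $- \frac{1747}{35} \approx -49.914$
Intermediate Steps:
$I = -8$
$V = 8$ ($V = \left(-1\right) \left(-8\right) = 8$)
$k = - \frac{8}{5}$ ($k = \left(- \frac{1}{5}\right) 8 = - \frac{8}{5} \approx -1.6$)
$k \frac{10 - 2}{20 - 6} - 49 = - \frac{8 \frac{10 - 2}{20 - 6}}{5} - 49 = - \frac{8 \cdot \frac{8}{14}}{5} - 49 = - \frac{8 \cdot 8 \cdot \frac{1}{14}}{5} - 49 = \left(- \frac{8}{5}\right) \frac{4}{7} - 49 = - \frac{32}{35} - 49 = - \frac{1747}{35}$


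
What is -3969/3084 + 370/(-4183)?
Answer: -5914469/4300124 ≈ -1.3754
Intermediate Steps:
-3969/3084 + 370/(-4183) = -3969*1/3084 + 370*(-1/4183) = -1323/1028 - 370/4183 = -5914469/4300124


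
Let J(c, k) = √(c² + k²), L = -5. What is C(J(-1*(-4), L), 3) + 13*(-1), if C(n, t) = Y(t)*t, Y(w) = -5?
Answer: -28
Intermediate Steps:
C(n, t) = -5*t
C(J(-1*(-4), L), 3) + 13*(-1) = -5*3 + 13*(-1) = -15 - 13 = -28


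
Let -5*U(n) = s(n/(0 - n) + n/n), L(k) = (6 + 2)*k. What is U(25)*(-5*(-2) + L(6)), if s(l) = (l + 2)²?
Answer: -232/5 ≈ -46.400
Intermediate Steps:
s(l) = (2 + l)²
L(k) = 8*k
U(n) = -⅘ (U(n) = -(2 + (n/(0 - n) + n/n))²/5 = -(2 + (n/((-n)) + 1))²/5 = -(2 + (n*(-1/n) + 1))²/5 = -(2 + (-1 + 1))²/5 = -(2 + 0)²/5 = -⅕*2² = -⅕*4 = -⅘)
U(25)*(-5*(-2) + L(6)) = -4*(-5*(-2) + 8*6)/5 = -4*(10 + 48)/5 = -⅘*58 = -232/5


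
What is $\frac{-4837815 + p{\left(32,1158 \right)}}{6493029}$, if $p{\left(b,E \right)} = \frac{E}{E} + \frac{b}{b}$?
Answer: $- \frac{4837813}{6493029} \approx -0.74508$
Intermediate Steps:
$p{\left(b,E \right)} = 2$ ($p{\left(b,E \right)} = 1 + 1 = 2$)
$\frac{-4837815 + p{\left(32,1158 \right)}}{6493029} = \frac{-4837815 + 2}{6493029} = \left(-4837813\right) \frac{1}{6493029} = - \frac{4837813}{6493029}$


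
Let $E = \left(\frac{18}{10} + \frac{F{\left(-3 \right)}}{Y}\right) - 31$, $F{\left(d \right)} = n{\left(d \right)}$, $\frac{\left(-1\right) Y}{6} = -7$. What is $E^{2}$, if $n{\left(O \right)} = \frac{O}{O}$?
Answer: $\frac{37540129}{44100} \approx 851.25$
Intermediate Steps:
$Y = 42$ ($Y = \left(-6\right) \left(-7\right) = 42$)
$n{\left(O \right)} = 1$
$F{\left(d \right)} = 1$
$E = - \frac{6127}{210}$ ($E = \left(\frac{18}{10} + 1 \cdot \frac{1}{42}\right) - 31 = \left(18 \cdot \frac{1}{10} + 1 \cdot \frac{1}{42}\right) - 31 = \left(\frac{9}{5} + \frac{1}{42}\right) - 31 = \frac{383}{210} - 31 = - \frac{6127}{210} \approx -29.176$)
$E^{2} = \left(- \frac{6127}{210}\right)^{2} = \frac{37540129}{44100}$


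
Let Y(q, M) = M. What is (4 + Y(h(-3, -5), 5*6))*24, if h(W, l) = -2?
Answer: 816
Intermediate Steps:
(4 + Y(h(-3, -5), 5*6))*24 = (4 + 5*6)*24 = (4 + 30)*24 = 34*24 = 816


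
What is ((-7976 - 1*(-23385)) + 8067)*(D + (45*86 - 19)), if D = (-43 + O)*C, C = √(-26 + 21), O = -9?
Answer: 90406076 - 1220752*I*√5 ≈ 9.0406e+7 - 2.7297e+6*I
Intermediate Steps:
C = I*√5 (C = √(-5) = I*√5 ≈ 2.2361*I)
D = -52*I*√5 (D = (-43 - 9)*(I*√5) = -52*I*√5 ≈ -116.28*I)
((-7976 - 1*(-23385)) + 8067)*(D + (45*86 - 19)) = ((-7976 - 1*(-23385)) + 8067)*(-52*I*√5 + (45*86 - 19)) = ((-7976 + 23385) + 8067)*(-52*I*√5 + (3870 - 19)) = (15409 + 8067)*(-52*I*√5 + 3851) = 23476*(3851 - 52*I*√5) = 90406076 - 1220752*I*√5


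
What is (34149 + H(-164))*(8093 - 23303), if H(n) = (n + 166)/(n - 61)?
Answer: -2597030774/5 ≈ -5.1941e+8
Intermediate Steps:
H(n) = (166 + n)/(-61 + n)
(34149 + H(-164))*(8093 - 23303) = (34149 + (166 - 164)/(-61 - 164))*(8093 - 23303) = (34149 + 2/(-225))*(-15210) = (34149 - 1/225*2)*(-15210) = (34149 - 2/225)*(-15210) = (7683523/225)*(-15210) = -2597030774/5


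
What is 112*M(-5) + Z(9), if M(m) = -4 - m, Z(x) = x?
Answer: 121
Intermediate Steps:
112*M(-5) + Z(9) = 112*(-4 - 1*(-5)) + 9 = 112*(-4 + 5) + 9 = 112*1 + 9 = 112 + 9 = 121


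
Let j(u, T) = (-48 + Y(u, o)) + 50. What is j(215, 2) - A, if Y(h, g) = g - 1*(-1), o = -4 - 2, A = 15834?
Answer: -15837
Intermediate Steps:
o = -6
Y(h, g) = 1 + g (Y(h, g) = g + 1 = 1 + g)
j(u, T) = -3 (j(u, T) = (-48 + (1 - 6)) + 50 = (-48 - 5) + 50 = -53 + 50 = -3)
j(215, 2) - A = -3 - 1*15834 = -3 - 15834 = -15837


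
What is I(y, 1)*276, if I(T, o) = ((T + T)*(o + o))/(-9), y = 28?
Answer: -10304/3 ≈ -3434.7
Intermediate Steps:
I(T, o) = -4*T*o/9 (I(T, o) = ((2*T)*(2*o))*(-⅑) = (4*T*o)*(-⅑) = -4*T*o/9)
I(y, 1)*276 = -4/9*28*1*276 = -112/9*276 = -10304/3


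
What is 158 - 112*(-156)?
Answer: 17630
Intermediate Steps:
158 - 112*(-156) = 158 + 17472 = 17630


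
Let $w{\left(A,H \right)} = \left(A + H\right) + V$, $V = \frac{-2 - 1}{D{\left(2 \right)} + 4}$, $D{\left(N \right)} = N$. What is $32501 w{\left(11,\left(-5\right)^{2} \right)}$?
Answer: $\frac{2307571}{2} \approx 1.1538 \cdot 10^{6}$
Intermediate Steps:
$V = - \frac{1}{2}$ ($V = \frac{-2 - 1}{2 + 4} = - \frac{3}{6} = \left(-3\right) \frac{1}{6} = - \frac{1}{2} \approx -0.5$)
$w{\left(A,H \right)} = - \frac{1}{2} + A + H$ ($w{\left(A,H \right)} = \left(A + H\right) - \frac{1}{2} = - \frac{1}{2} + A + H$)
$32501 w{\left(11,\left(-5\right)^{2} \right)} = 32501 \left(- \frac{1}{2} + 11 + \left(-5\right)^{2}\right) = 32501 \left(- \frac{1}{2} + 11 + 25\right) = 32501 \cdot \frac{71}{2} = \frac{2307571}{2}$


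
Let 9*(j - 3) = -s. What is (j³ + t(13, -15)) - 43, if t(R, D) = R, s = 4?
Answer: -9703/729 ≈ -13.310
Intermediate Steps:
j = 23/9 (j = 3 + (-1*4)/9 = 3 + (⅑)*(-4) = 3 - 4/9 = 23/9 ≈ 2.5556)
(j³ + t(13, -15)) - 43 = ((23/9)³ + 13) - 43 = (12167/729 + 13) - 43 = 21644/729 - 43 = -9703/729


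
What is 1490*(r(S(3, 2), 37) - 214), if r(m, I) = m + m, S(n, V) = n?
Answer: -309920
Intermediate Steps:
r(m, I) = 2*m
1490*(r(S(3, 2), 37) - 214) = 1490*(2*3 - 214) = 1490*(6 - 214) = 1490*(-208) = -309920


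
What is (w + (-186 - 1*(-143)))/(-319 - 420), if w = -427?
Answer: 470/739 ≈ 0.63599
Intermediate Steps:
(w + (-186 - 1*(-143)))/(-319 - 420) = (-427 + (-186 - 1*(-143)))/(-319 - 420) = (-427 + (-186 + 143))/(-739) = (-427 - 43)*(-1/739) = -470*(-1/739) = 470/739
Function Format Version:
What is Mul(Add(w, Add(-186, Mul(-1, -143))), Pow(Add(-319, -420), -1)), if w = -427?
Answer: Rational(470, 739) ≈ 0.63599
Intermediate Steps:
Mul(Add(w, Add(-186, Mul(-1, -143))), Pow(Add(-319, -420), -1)) = Mul(Add(-427, Add(-186, Mul(-1, -143))), Pow(Add(-319, -420), -1)) = Mul(Add(-427, Add(-186, 143)), Pow(-739, -1)) = Mul(Add(-427, -43), Rational(-1, 739)) = Mul(-470, Rational(-1, 739)) = Rational(470, 739)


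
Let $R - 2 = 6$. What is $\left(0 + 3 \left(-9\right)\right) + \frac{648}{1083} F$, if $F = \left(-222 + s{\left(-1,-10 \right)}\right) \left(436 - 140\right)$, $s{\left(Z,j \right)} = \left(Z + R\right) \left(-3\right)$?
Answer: $- \frac{15546195}{361} \approx -43064.0$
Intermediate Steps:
$R = 8$ ($R = 2 + 6 = 8$)
$s{\left(Z,j \right)} = -24 - 3 Z$ ($s{\left(Z,j \right)} = \left(Z + 8\right) \left(-3\right) = \left(8 + Z\right) \left(-3\right) = -24 - 3 Z$)
$F = -71928$ ($F = \left(-222 - 21\right) \left(436 - 140\right) = \left(-222 + \left(-24 + 3\right)\right) 296 = \left(-222 - 21\right) 296 = \left(-243\right) 296 = -71928$)
$\left(0 + 3 \left(-9\right)\right) + \frac{648}{1083} F = \left(0 + 3 \left(-9\right)\right) + \frac{648}{1083} \left(-71928\right) = \left(0 - 27\right) + 648 \cdot \frac{1}{1083} \left(-71928\right) = -27 + \frac{216}{361} \left(-71928\right) = -27 - \frac{15536448}{361} = - \frac{15546195}{361}$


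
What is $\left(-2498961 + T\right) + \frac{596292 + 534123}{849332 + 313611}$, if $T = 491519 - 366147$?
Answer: $- \frac{2760347582012}{1162943} \approx -2.3736 \cdot 10^{6}$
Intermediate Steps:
$T = 125372$ ($T = 491519 - 366147 = 125372$)
$\left(-2498961 + T\right) + \frac{596292 + 534123}{849332 + 313611} = \left(-2498961 + 125372\right) + \frac{596292 + 534123}{849332 + 313611} = -2373589 + \frac{1130415}{1162943} = - \frac{2760347582012}{1162943}$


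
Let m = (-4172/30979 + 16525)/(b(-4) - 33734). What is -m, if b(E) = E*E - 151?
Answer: 511923803/1049227751 ≈ 0.48791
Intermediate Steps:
b(E) = -151 + E**2 (b(E) = E**2 - 151 = -151 + E**2)
m = -511923803/1049227751 (m = (-4172/30979 + 16525)/((-151 + (-4)**2) - 33734) = (-4172*1/30979 + 16525)/((-151 + 16) - 33734) = (-4172/30979 + 16525)/(-135 - 33734) = (511923803/30979)/(-33869) = (511923803/30979)*(-1/33869) = -511923803/1049227751 ≈ -0.48791)
-m = -1*(-511923803/1049227751) = 511923803/1049227751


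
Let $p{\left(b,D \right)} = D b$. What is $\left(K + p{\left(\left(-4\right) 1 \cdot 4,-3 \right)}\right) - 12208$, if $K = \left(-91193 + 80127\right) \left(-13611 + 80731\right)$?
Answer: $-742762080$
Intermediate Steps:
$K = -742749920$ ($K = \left(-11066\right) 67120 = -742749920$)
$\left(K + p{\left(\left(-4\right) 1 \cdot 4,-3 \right)}\right) - 12208 = \left(-742749920 - 3 \left(-4\right) 1 \cdot 4\right) - 12208 = \left(-742749920 - 3 \left(\left(-4\right) 4\right)\right) - 12208 = \left(-742749920 - -48\right) - 12208 = \left(-742749920 + 48\right) - 12208 = -742749872 - 12208 = -742762080$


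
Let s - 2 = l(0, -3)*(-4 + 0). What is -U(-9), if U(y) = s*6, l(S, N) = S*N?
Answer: -12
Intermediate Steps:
l(S, N) = N*S
s = 2 (s = 2 + (-3*0)*(-4 + 0) = 2 + 0*(-4) = 2 + 0 = 2)
U(y) = 12 (U(y) = 2*6 = 12)
-U(-9) = -1*12 = -12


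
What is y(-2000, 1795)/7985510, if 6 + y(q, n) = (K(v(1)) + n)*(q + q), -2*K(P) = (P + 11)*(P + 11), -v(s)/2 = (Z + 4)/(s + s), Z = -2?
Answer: -3509003/3992755 ≈ -0.87884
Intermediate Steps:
v(s) = -2/s (v(s) = -2*(-2 + 4)/(s + s) = -4/(2*s) = -4*1/(2*s) = -2/s)
K(P) = -(11 + P)²/2 (K(P) = -(P + 11)*(P + 11)/2 = -(11 + P)*(11 + P)/2 = -(11 + P)²/2)
y(q, n) = -6 + 2*q*(-81/2 + n) (y(q, n) = -6 + (-(11 - 2/1)²/2 + n)*(q + q) = -6 + (-(11 - 2*1)²/2 + n)*(2*q) = -6 + (-(11 - 2)²/2 + n)*(2*q) = -6 + (-½*9² + n)*(2*q) = -6 + (-½*81 + n)*(2*q) = -6 + (-81/2 + n)*(2*q) = -6 + 2*q*(-81/2 + n))
y(-2000, 1795)/7985510 = (-6 - 81*(-2000) + 2*1795*(-2000))/7985510 = (-6 + 162000 - 7180000)*(1/7985510) = -7018006*1/7985510 = -3509003/3992755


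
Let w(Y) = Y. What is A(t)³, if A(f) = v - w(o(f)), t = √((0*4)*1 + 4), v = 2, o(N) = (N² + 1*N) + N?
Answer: -216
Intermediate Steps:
o(N) = N² + 2*N (o(N) = (N² + N) + N = (N + N²) + N = N² + 2*N)
t = 2 (t = √(0*1 + 4) = √(0 + 4) = √4 = 2)
A(f) = 2 - f*(2 + f)
A(t)³ = (2 - 1*2*(2 + 2))³ = (2 - 1*2*4)³ = (2 - 8)³ = (-6)³ = -216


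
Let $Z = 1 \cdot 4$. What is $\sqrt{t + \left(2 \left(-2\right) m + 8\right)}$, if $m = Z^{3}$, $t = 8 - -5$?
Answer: $i \sqrt{235} \approx 15.33 i$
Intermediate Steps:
$Z = 4$
$t = 13$ ($t = 8 + 5 = 13$)
$m = 64$ ($m = 4^{3} = 64$)
$\sqrt{t + \left(2 \left(-2\right) m + 8\right)} = \sqrt{13 + \left(2 \left(-2\right) 64 + 8\right)} = \sqrt{13 + \left(\left(-4\right) 64 + 8\right)} = \sqrt{13 + \left(-256 + 8\right)} = \sqrt{13 - 248} = \sqrt{-235} = i \sqrt{235}$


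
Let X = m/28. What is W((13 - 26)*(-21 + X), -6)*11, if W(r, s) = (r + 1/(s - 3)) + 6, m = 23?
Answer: 743479/252 ≈ 2950.3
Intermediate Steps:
X = 23/28 ≈ 0.82143
W(r, s) = 6 + r + 1/(-3 + s) (W(r, s) = (r + 1/(-3 + s)) + 6 = 6 + r + 1/(-3 + s))
W((13 - 26)*(-21 + X), -6)*11 = ((-17 - 3*(13 - 26)*(-21 + 23/28) + 6*(-6) + ((13 - 26)*(-21 + 23/28))*(-6))/(-3 - 6))*11 = ((-17 - (-39)*(-565)/28 - 36 - 13*(-565/28)*(-6))/(-9))*11 = -(-17 - 3*7345/28 - 36 + (7345/28)*(-6))/9*11 = -(-17 - 22035/28 - 36 - 22035/14)/9*11 = -⅑*(-67589/28)*11 = (67589/252)*11 = 743479/252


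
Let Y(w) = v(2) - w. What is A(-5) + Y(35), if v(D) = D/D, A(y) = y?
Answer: -39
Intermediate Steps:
v(D) = 1
Y(w) = 1 - w
A(-5) + Y(35) = -5 + (1 - 1*35) = -5 + (1 - 35) = -5 - 34 = -39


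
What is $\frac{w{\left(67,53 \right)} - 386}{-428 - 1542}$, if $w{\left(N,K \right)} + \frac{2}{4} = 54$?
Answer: $\frac{133}{788} \approx 0.16878$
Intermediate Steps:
$w{\left(N,K \right)} = \frac{107}{2}$ ($w{\left(N,K \right)} = - \frac{1}{2} + 54 = \frac{107}{2}$)
$\frac{w{\left(67,53 \right)} - 386}{-428 - 1542} = \frac{\frac{107}{2} - 386}{-428 - 1542} = - \frac{665}{2 \left(-1970\right)} = \left(- \frac{665}{2}\right) \left(- \frac{1}{1970}\right) = \frac{133}{788}$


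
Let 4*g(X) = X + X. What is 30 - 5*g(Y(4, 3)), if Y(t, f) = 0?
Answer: 30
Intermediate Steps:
g(X) = X/2 (g(X) = (X + X)/4 = (2*X)/4 = X/2)
30 - 5*g(Y(4, 3)) = 30 - 5*0/2 = 30 - 5*0 = 30 + 0 = 30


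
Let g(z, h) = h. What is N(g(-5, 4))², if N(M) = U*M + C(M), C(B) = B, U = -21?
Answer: 6400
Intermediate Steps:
N(M) = -20*M (N(M) = -21*M + M = -20*M)
N(g(-5, 4))² = (-20*4)² = (-80)² = 6400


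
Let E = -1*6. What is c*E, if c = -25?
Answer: 150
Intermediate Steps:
E = -6
c*E = -25*(-6) = 150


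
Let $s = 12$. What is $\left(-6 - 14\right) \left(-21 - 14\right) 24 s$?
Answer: $201600$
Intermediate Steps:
$\left(-6 - 14\right) \left(-21 - 14\right) 24 s = \left(-6 - 14\right) \left(-21 - 14\right) 24 \cdot 12 = - 20 \left(-21 - 14\right) 24 \cdot 12 = \left(-20\right) \left(-35\right) 24 \cdot 12 = 700 \cdot 24 \cdot 12 = 16800 \cdot 12 = 201600$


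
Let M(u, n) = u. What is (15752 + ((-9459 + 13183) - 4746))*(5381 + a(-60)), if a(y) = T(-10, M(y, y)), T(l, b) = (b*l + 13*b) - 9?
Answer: 76478160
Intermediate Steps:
T(l, b) = -9 + 13*b + b*l (T(l, b) = (13*b + b*l) - 9 = -9 + 13*b + b*l)
a(y) = -9 + 3*y (a(y) = -9 + 13*y + y*(-10) = -9 + 13*y - 10*y = -9 + 3*y)
(15752 + ((-9459 + 13183) - 4746))*(5381 + a(-60)) = (15752 + ((-9459 + 13183) - 4746))*(5381 + (-9 + 3*(-60))) = (15752 + (3724 - 4746))*(5381 + (-9 - 180)) = (15752 - 1022)*(5381 - 189) = 14730*5192 = 76478160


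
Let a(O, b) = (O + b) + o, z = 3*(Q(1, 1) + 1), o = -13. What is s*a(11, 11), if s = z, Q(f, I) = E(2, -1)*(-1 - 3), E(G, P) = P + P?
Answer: 243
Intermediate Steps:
E(G, P) = 2*P
Q(f, I) = 8 (Q(f, I) = (2*(-1))*(-1 - 3) = -2*(-4) = 8)
z = 27 (z = 3*(8 + 1) = 3*9 = 27)
a(O, b) = -13 + O + b (a(O, b) = (O + b) - 13 = -13 + O + b)
s = 27
s*a(11, 11) = 27*(-13 + 11 + 11) = 27*9 = 243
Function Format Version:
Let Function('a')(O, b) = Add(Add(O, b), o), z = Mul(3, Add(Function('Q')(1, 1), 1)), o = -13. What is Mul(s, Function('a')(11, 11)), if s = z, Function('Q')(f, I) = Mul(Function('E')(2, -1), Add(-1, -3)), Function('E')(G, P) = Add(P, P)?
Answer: 243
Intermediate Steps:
Function('E')(G, P) = Mul(2, P)
Function('Q')(f, I) = 8 (Function('Q')(f, I) = Mul(Mul(2, -1), Add(-1, -3)) = Mul(-2, -4) = 8)
z = 27 (z = Mul(3, Add(8, 1)) = Mul(3, 9) = 27)
Function('a')(O, b) = Add(-13, O, b) (Function('a')(O, b) = Add(Add(O, b), -13) = Add(-13, O, b))
s = 27
Mul(s, Function('a')(11, 11)) = Mul(27, Add(-13, 11, 11)) = Mul(27, 9) = 243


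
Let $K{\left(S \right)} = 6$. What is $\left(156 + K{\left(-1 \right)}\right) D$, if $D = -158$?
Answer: $-25596$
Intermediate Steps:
$\left(156 + K{\left(-1 \right)}\right) D = \left(156 + 6\right) \left(-158\right) = 162 \left(-158\right) = -25596$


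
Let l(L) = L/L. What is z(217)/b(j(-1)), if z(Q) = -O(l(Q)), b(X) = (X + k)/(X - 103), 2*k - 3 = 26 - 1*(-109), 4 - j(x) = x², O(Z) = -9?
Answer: -25/2 ≈ -12.500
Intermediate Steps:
l(L) = 1
j(x) = 4 - x²
k = 69 (k = 3/2 + (26 - 1*(-109))/2 = 3/2 + (26 + 109)/2 = 3/2 + (½)*135 = 3/2 + 135/2 = 69)
b(X) = (69 + X)/(-103 + X) (b(X) = (X + 69)/(X - 103) = (69 + X)/(-103 + X))
z(Q) = 9 (z(Q) = -1*(-9) = 9)
z(217)/b(j(-1)) = 9/(((69 + (4 - 1*(-1)²))/(-103 + (4 - 1*(-1)²)))) = 9/(((69 + (4 - 1*1))/(-103 + (4 - 1*1)))) = 9/(((69 + (4 - 1))/(-103 + (4 - 1)))) = 9/(((69 + 3)/(-103 + 3))) = 9/((72/(-100))) = 9/((-1/100*72)) = 9/(-18/25) = 9*(-25/18) = -25/2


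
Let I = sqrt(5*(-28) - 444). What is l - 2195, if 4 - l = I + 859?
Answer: -3050 - 2*I*sqrt(146) ≈ -3050.0 - 24.166*I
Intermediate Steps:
I = 2*I*sqrt(146) (I = sqrt(-140 - 444) = sqrt(-584) = 2*I*sqrt(146) ≈ 24.166*I)
l = -855 - 2*I*sqrt(146) (l = 4 - (2*I*sqrt(146) + 859) = 4 - (859 + 2*I*sqrt(146)) = 4 + (-859 - 2*I*sqrt(146)) = -855 - 2*I*sqrt(146) ≈ -855.0 - 24.166*I)
l - 2195 = (-855 - 2*I*sqrt(146)) - 2195 = -3050 - 2*I*sqrt(146)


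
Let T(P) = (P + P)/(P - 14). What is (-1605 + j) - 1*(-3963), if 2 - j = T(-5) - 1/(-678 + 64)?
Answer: 27525601/11666 ≈ 2359.5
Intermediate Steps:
T(P) = 2*P/(-14 + P) (T(P) = (2*P)/(-14 + P) = 2*P/(-14 + P))
j = 17173/11666 (j = 2 - (2*(-5)/(-14 - 5) - 1/(-678 + 64)) = 2 - (2*(-5)/(-19) - 1/(-614)) = 2 - (2*(-5)*(-1/19) - 1*(-1/614)) = 2 - (10/19 + 1/614) = 2 - 1*6159/11666 = 2 - 6159/11666 = 17173/11666 ≈ 1.4721)
(-1605 + j) - 1*(-3963) = (-1605 + 17173/11666) - 1*(-3963) = -18706757/11666 + 3963 = 27525601/11666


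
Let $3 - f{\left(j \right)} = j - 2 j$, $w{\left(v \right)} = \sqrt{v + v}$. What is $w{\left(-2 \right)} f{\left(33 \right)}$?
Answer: $72 i \approx 72.0 i$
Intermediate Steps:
$w{\left(v \right)} = \sqrt{2} \sqrt{v}$ ($w{\left(v \right)} = \sqrt{2 v} = \sqrt{2} \sqrt{v}$)
$f{\left(j \right)} = 3 + j$ ($f{\left(j \right)} = 3 - \left(j - 2 j\right) = 3 - - j = 3 + j$)
$w{\left(-2 \right)} f{\left(33 \right)} = \sqrt{2} \sqrt{-2} \left(3 + 33\right) = \sqrt{2} i \sqrt{2} \cdot 36 = 2 i 36 = 72 i$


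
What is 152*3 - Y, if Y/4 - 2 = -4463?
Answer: 18300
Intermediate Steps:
Y = -17844 (Y = 8 + 4*(-4463) = 8 - 17852 = -17844)
152*3 - Y = 152*3 - 1*(-17844) = 456 + 17844 = 18300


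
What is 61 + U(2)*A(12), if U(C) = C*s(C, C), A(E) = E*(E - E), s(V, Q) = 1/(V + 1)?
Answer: 61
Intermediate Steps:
s(V, Q) = 1/(1 + V)
A(E) = 0 (A(E) = E*0 = 0)
U(C) = C/(1 + C)
61 + U(2)*A(12) = 61 + (2/(1 + 2))*0 = 61 + (2/3)*0 = 61 + 0 = 61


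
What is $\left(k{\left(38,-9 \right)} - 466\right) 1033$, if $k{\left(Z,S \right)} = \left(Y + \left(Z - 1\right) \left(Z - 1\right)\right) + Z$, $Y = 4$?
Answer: $976185$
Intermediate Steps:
$k{\left(Z,S \right)} = 4 + Z + \left(-1 + Z\right)^{2}$ ($k{\left(Z,S \right)} = \left(4 + \left(Z - 1\right) \left(Z - 1\right)\right) + Z = \left(4 + \left(-1 + Z\right) \left(-1 + Z\right)\right) + Z = \left(4 + \left(-1 + Z\right)^{2}\right) + Z = 4 + Z + \left(-1 + Z\right)^{2}$)
$\left(k{\left(38,-9 \right)} - 466\right) 1033 = \left(\left(5 + 38^{2} - 38\right) - 466\right) 1033 = \left(\left(5 + 1444 - 38\right) - 466\right) 1033 = \left(1411 - 466\right) 1033 = 945 \cdot 1033 = 976185$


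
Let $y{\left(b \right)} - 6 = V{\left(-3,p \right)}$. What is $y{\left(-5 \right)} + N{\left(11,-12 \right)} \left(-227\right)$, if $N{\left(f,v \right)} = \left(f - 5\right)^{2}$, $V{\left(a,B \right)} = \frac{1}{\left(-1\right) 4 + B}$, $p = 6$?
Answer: $- \frac{16331}{2} \approx -8165.5$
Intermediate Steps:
$V{\left(a,B \right)} = \frac{1}{-4 + B}$
$y{\left(b \right)} = \frac{13}{2}$ ($y{\left(b \right)} = 6 + \frac{1}{-4 + 6} = 6 + \frac{1}{2} = \frac{13}{2}$)
$N{\left(f,v \right)} = \left(-5 + f\right)^{2}$
$y{\left(-5 \right)} + N{\left(11,-12 \right)} \left(-227\right) = \frac{13}{2} + \left(-5 + 11\right)^{2} \left(-227\right) = \frac{13}{2} + 6^{2} \left(-227\right) = \frac{13}{2} + 36 \left(-227\right) = \frac{13}{2} - 8172 = - \frac{16331}{2}$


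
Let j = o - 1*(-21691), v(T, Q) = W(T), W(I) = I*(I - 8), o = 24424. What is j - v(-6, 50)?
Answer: 46031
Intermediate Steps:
W(I) = I*(-8 + I)
v(T, Q) = T*(-8 + T)
j = 46115 (j = 24424 - 1*(-21691) = 24424 + 21691 = 46115)
j - v(-6, 50) = 46115 - (-6)*(-8 - 6) = 46115 - (-6)*(-14) = 46115 - 1*84 = 46115 - 84 = 46031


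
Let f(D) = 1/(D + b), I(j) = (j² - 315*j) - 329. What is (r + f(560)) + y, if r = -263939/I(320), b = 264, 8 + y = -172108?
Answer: -180475259729/1047304 ≈ -1.7232e+5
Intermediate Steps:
y = -172116 (y = -8 - 172108 = -172116)
I(j) = -329 + j² - 315*j
f(D) = 1/(264 + D) (f(D) = 1/(D + 264) = 1/(264 + D))
r = -263939/1271 (r = -263939/(-329 + 320² - 315*320) = -263939/(-329 + 102400 - 100800) = -263939/1271 ≈ -207.66)
(r + f(560)) + y = (-263939/1271 + 1/(264 + 560)) - 172116 = (-263939/1271 + 1/824) - 172116 = -217484465/1047304 - 172116 = -180475259729/1047304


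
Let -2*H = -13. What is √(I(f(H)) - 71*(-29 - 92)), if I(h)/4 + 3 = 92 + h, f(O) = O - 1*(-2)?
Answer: √8981 ≈ 94.768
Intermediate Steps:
H = 13/2 (H = -½*(-13) = 13/2 ≈ 6.5000)
f(O) = 2 + O (f(O) = O + 2 = 2 + O)
I(h) = 356 + 4*h (I(h) = -12 + 4*(92 + h) = -12 + (368 + 4*h) = 356 + 4*h)
√(I(f(H)) - 71*(-29 - 92)) = √((356 + 4*(2 + 13/2)) - 71*(-29 - 92)) = √((356 + 4*(17/2)) - 71*(-121)) = √((356 + 34) + 8591) = √(390 + 8591) = √8981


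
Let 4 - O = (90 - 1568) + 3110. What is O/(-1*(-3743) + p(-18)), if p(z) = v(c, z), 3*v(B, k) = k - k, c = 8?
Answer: -1628/3743 ≈ -0.43495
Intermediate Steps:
v(B, k) = 0 (v(B, k) = (k - k)/3 = (⅓)*0 = 0)
p(z) = 0
O = -1628 (O = 4 - ((90 - 1568) + 3110) = 4 - (-1478 + 3110) = 4 - 1*1632 = 4 - 1632 = -1628)
O/(-1*(-3743) + p(-18)) = -1628/(-1*(-3743) + 0) = -1628/(3743 + 0) = -1628/3743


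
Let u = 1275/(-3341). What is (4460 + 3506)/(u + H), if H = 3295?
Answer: 13307203/5503660 ≈ 2.4179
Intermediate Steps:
u = -1275/3341 (u = 1275*(-1/3341) = -1275/3341 ≈ -0.38162)
(4460 + 3506)/(u + H) = (4460 + 3506)/(-1275/3341 + 3295) = 7966/(11007320/3341) = 7966*(3341/11007320) = 13307203/5503660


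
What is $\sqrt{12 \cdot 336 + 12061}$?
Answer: $11 \sqrt{133} \approx 126.86$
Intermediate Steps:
$\sqrt{12 \cdot 336 + 12061} = \sqrt{4032 + 12061} = \sqrt{16093} = 11 \sqrt{133}$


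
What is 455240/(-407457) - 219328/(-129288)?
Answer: 1271235824/2194970859 ≈ 0.57916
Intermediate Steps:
455240/(-407457) - 219328/(-129288) = 455240*(-1/407457) - 219328*(-1/129288) = -455240/407457 + 27416/16161 = 1271235824/2194970859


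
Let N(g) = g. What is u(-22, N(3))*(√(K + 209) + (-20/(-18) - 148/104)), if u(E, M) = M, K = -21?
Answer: -73/78 + 6*√47 ≈ 40.198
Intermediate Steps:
u(-22, N(3))*(√(K + 209) + (-20/(-18) - 148/104)) = 3*(√(-21 + 209) + (-20/(-18) - 148/104)) = 3*(√188 + (-20*(-1/18) - 148*1/104)) = 3*(2*√47 + (10/9 - 37/26)) = 3*(2*√47 - 73/234) = 3*(-73/234 + 2*√47) = -73/78 + 6*√47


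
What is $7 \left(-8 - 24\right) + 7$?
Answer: $-217$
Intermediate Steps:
$7 \left(-8 - 24\right) + 7 = 7 \left(-32\right) + 7 = -224 + 7 = -217$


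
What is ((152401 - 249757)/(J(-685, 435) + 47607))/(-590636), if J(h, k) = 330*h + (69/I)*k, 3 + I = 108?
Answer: -56791/61381846300 ≈ -9.2521e-7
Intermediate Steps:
I = 105 (I = -3 + 108 = 105)
J(h, k) = 330*h + 23*k/35 (J(h, k) = 330*h + (69/105)*k = 330*h + (69*(1/105))*k = 330*h + 23*k/35)
((152401 - 249757)/(J(-685, 435) + 47607))/(-590636) = ((152401 - 249757)/((330*(-685) + (23/35)*435) + 47607))/(-590636) = -97356/((-226050 + 2001/7) + 47607)*(-1/590636) = -97356/(-1580349/7 + 47607)*(-1/590636) = -97356/(-1247100/7)*(-1/590636) = -97356*(-7/1247100)*(-1/590636) = (56791/103925)*(-1/590636) = -56791/61381846300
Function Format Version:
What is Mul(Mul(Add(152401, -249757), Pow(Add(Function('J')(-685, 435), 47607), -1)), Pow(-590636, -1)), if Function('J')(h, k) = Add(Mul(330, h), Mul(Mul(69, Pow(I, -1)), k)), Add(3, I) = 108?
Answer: Rational(-56791, 61381846300) ≈ -9.2521e-7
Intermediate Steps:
I = 105 (I = Add(-3, 108) = 105)
Function('J')(h, k) = Add(Mul(330, h), Mul(Rational(23, 35), k)) (Function('J')(h, k) = Add(Mul(330, h), Mul(Mul(69, Pow(105, -1)), k)) = Add(Mul(330, h), Mul(Mul(69, Rational(1, 105)), k)) = Add(Mul(330, h), Mul(Rational(23, 35), k)))
Mul(Mul(Add(152401, -249757), Pow(Add(Function('J')(-685, 435), 47607), -1)), Pow(-590636, -1)) = Mul(Mul(Add(152401, -249757), Pow(Add(Add(Mul(330, -685), Mul(Rational(23, 35), 435)), 47607), -1)), Pow(-590636, -1)) = Mul(Mul(-97356, Pow(Add(Add(-226050, Rational(2001, 7)), 47607), -1)), Rational(-1, 590636)) = Mul(Mul(-97356, Pow(Add(Rational(-1580349, 7), 47607), -1)), Rational(-1, 590636)) = Mul(Mul(-97356, Pow(Rational(-1247100, 7), -1)), Rational(-1, 590636)) = Mul(Mul(-97356, Rational(-7, 1247100)), Rational(-1, 590636)) = Mul(Rational(56791, 103925), Rational(-1, 590636)) = Rational(-56791, 61381846300)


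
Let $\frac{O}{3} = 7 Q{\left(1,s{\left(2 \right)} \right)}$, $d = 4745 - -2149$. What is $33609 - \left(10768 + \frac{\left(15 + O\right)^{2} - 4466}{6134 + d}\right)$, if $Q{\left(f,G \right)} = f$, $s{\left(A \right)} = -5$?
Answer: $\frac{148787859}{6514} \approx 22841.0$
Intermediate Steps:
$d = 6894$ ($d = 4745 + 2149 = 6894$)
$O = 21$ ($O = 3 \cdot 7 \cdot 1 = 3 \cdot 7 = 21$)
$33609 - \left(10768 + \frac{\left(15 + O\right)^{2} - 4466}{6134 + d}\right) = 33609 - \left(10768 + \frac{\left(15 + 21\right)^{2} - 4466}{6134 + 6894}\right) = 33609 - \left(10768 + \frac{36^{2} - 4466}{13028}\right) = 33609 - \left(10768 + \left(1296 - 4466\right) \frac{1}{13028}\right) = 33609 - \left(10768 - \frac{1585}{6514}\right) = 33609 - \frac{70141167}{6514} = \frac{148787859}{6514}$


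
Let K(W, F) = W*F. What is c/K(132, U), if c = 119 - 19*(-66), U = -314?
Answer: -1373/41448 ≈ -0.033126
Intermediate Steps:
c = 1373 (c = 119 + 1254 = 1373)
K(W, F) = F*W
c/K(132, U) = 1373/((-314*132)) = 1373/(-41448) = 1373*(-1/41448) = -1373/41448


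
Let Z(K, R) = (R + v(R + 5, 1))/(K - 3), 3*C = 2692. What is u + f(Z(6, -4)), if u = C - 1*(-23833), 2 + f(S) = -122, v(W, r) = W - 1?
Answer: 73819/3 ≈ 24606.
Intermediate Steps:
v(W, r) = -1 + W
C = 2692/3 (C = (1/3)*2692 = 2692/3 ≈ 897.33)
Z(K, R) = (4 + 2*R)/(-3 + K) (Z(K, R) = (R + (-1 + (R + 5)))/(K - 3) = (R + (-1 + (5 + R)))/(-3 + K) = (R + (4 + R))/(-3 + K) = (4 + 2*R)/(-3 + K))
f(S) = -124 (f(S) = -2 - 122 = -124)
u = 74191/3 (u = 2692/3 - 1*(-23833) = 2692/3 + 23833 = 74191/3 ≈ 24730.)
u + f(Z(6, -4)) = 74191/3 - 124 = 73819/3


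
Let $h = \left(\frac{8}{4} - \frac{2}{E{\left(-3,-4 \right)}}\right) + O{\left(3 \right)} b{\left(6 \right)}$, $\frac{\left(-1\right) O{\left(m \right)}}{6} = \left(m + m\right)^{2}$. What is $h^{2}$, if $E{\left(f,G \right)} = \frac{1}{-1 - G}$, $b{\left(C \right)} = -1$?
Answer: $44944$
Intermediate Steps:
$O{\left(m \right)} = - 24 m^{2}$ ($O{\left(m \right)} = - 6 \left(m + m\right)^{2} = - 6 \left(2 m\right)^{2} = - 6 \cdot 4 m^{2} = - 24 m^{2}$)
$h = 212$ ($h = \left(\frac{8}{4} - \frac{2}{\left(-1\right) \frac{1}{1 - 4}}\right) + - 24 \cdot 3^{2} \left(-1\right) = \left(8 \cdot \frac{1}{4} - \frac{2}{\left(-1\right) \frac{1}{-3}}\right) + \left(-24\right) 9 \left(-1\right) = \left(2 - \frac{2}{\left(-1\right) \left(- \frac{1}{3}\right)}\right) - -216 = \left(2 - 2 \frac{1}{\frac{1}{3}}\right) + 216 = \left(2 - 6\right) + 216 = -4 + 216 = 212$)
$h^{2} = 212^{2} = 44944$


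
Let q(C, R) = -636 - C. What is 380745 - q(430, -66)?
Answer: 381811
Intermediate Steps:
380745 - q(430, -66) = 380745 - (-636 - 1*430) = 380745 - (-636 - 430) = 380745 - 1*(-1066) = 380745 + 1066 = 381811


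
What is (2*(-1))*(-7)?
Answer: 14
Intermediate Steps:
(2*(-1))*(-7) = -2*(-7) = 14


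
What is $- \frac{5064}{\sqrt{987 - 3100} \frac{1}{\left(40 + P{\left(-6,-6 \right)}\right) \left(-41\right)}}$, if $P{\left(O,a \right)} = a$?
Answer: $- \frac{7059216 i \sqrt{2113}}{2113} \approx - 1.5357 \cdot 10^{5} i$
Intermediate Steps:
$- \frac{5064}{\sqrt{987 - 3100} \frac{1}{\left(40 + P{\left(-6,-6 \right)}\right) \left(-41\right)}} = - \frac{5064}{\sqrt{987 - 3100} \frac{1}{\left(40 - 6\right) \left(-41\right)}} = - \frac{5064}{\sqrt{-2113} \frac{1}{34 \left(-41\right)}} = - \frac{5064}{i \sqrt{2113} \frac{1}{-1394}} = - \frac{5064}{i \sqrt{2113} \left(- \frac{1}{1394}\right)} = - \frac{5064}{\left(- \frac{1}{1394}\right) i \sqrt{2113}} = - 5064 \frac{1394 i \sqrt{2113}}{2113} = - \frac{7059216 i \sqrt{2113}}{2113}$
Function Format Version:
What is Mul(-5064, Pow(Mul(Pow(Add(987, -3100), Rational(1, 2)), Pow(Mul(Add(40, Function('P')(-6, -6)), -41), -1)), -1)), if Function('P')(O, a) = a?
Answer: Mul(Rational(-7059216, 2113), I, Pow(2113, Rational(1, 2))) ≈ Mul(-1.5357e+5, I)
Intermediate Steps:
Mul(-5064, Pow(Mul(Pow(Add(987, -3100), Rational(1, 2)), Pow(Mul(Add(40, Function('P')(-6, -6)), -41), -1)), -1)) = Mul(-5064, Pow(Mul(Pow(Add(987, -3100), Rational(1, 2)), Pow(Mul(Add(40, -6), -41), -1)), -1)) = Mul(-5064, Pow(Mul(Pow(-2113, Rational(1, 2)), Pow(Mul(34, -41), -1)), -1)) = Mul(-5064, Pow(Mul(Mul(I, Pow(2113, Rational(1, 2))), Pow(-1394, -1)), -1)) = Mul(-5064, Pow(Mul(Mul(I, Pow(2113, Rational(1, 2))), Rational(-1, 1394)), -1)) = Mul(-5064, Pow(Mul(Rational(-1, 1394), I, Pow(2113, Rational(1, 2))), -1)) = Mul(-5064, Mul(Rational(1394, 2113), I, Pow(2113, Rational(1, 2)))) = Mul(Rational(-7059216, 2113), I, Pow(2113, Rational(1, 2)))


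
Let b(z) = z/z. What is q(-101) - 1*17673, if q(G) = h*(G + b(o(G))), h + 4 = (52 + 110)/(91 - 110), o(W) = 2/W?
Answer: -311987/19 ≈ -16420.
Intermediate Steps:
h = -238/19 (h = -4 + (52 + 110)/(91 - 110) = -4 + 162/(-19) = -4 + 162*(-1/19) = -4 - 162/19 = -238/19 ≈ -12.526)
b(z) = 1
q(G) = -238/19 - 238*G/19 (q(G) = -238*(G + 1)/19 = -238*(1 + G)/19 = -238/19 - 238*G/19)
q(-101) - 1*17673 = (-238/19 - 238/19*(-101)) - 1*17673 = (-238/19 + 24038/19) - 17673 = 23800/19 - 17673 = -311987/19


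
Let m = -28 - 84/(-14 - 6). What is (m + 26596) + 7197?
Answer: 168846/5 ≈ 33769.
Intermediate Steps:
m = -119/5 (m = -28 - 84/(-20) = -28 - 1/20*(-84) = -28 + 21/5 = -119/5 ≈ -23.800)
(m + 26596) + 7197 = (-119/5 + 26596) + 7197 = 132861/5 + 7197 = 168846/5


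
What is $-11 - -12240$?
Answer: $12229$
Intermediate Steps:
$-11 - -12240 = -11 + 12240 = 12229$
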